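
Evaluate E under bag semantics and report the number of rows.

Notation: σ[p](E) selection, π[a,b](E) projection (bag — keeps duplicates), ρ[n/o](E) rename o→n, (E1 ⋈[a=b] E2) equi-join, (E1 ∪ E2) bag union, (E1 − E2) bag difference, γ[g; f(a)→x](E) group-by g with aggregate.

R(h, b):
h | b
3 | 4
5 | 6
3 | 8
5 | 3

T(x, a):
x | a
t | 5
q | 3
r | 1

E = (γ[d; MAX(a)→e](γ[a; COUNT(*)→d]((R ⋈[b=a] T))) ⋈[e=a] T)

Per-node cardinality:
  R → 4
  T → 3
  (R ⋈[b=a] T) → 1
  γ[a; COUNT(*)→d]((R ⋈[b=a] T)) → 1
  γ[d; MAX(a)→e](γ[a; COUNT(*)→d]((R ⋈[b=a] T))) → 1
  T → 3
  (γ[d; MAX(a)→e](γ[a; COUNT(*)→d]((R ⋈[b=a] T))) ⋈[e=a] T) → 1

|E| = 1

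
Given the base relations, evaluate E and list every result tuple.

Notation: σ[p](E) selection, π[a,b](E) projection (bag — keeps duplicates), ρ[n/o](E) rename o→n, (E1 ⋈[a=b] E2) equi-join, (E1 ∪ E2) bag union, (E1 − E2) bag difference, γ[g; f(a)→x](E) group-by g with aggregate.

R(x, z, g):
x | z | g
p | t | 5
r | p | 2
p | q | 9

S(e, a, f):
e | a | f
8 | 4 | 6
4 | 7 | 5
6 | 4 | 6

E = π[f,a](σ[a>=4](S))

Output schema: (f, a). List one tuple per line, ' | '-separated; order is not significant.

Subexpression sizes:
  S → 3
  σ[a>=4](S) → 3
  π[f,a](σ[a>=4](S)) → 3

== RESULT ==
f | a
5 | 7
6 | 4
6 | 4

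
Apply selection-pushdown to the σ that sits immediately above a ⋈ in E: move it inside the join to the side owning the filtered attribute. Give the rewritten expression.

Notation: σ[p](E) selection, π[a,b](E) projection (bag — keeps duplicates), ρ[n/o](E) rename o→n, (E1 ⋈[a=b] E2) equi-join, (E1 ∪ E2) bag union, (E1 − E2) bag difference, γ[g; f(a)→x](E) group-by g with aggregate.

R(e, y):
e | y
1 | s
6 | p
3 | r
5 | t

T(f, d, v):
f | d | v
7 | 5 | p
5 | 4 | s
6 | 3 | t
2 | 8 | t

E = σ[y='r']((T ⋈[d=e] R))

σ filters on y, owned by the right side.
E' = (T ⋈[d=e] σ[y='r'](R))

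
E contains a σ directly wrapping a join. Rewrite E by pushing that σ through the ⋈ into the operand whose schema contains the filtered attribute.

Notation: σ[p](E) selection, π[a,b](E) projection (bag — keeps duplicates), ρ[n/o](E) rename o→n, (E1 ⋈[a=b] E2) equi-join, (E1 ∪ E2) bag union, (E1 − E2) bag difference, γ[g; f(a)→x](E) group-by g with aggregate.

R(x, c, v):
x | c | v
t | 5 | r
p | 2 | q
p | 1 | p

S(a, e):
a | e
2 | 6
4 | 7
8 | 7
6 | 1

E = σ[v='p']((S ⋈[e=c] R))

σ filters on v, owned by the right side.
E' = (S ⋈[e=c] σ[v='p'](R))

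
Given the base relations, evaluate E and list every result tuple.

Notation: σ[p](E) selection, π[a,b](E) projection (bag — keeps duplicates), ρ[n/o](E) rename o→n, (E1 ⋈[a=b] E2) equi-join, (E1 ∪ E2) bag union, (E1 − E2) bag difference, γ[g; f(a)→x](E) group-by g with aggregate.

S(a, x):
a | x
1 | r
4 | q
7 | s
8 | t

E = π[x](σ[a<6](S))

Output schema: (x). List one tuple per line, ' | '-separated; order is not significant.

Row counts bottom-up:
  S → 4
  σ[a<6](S) → 2
  π[x](σ[a<6](S)) → 2

== RESULT ==
x
q
r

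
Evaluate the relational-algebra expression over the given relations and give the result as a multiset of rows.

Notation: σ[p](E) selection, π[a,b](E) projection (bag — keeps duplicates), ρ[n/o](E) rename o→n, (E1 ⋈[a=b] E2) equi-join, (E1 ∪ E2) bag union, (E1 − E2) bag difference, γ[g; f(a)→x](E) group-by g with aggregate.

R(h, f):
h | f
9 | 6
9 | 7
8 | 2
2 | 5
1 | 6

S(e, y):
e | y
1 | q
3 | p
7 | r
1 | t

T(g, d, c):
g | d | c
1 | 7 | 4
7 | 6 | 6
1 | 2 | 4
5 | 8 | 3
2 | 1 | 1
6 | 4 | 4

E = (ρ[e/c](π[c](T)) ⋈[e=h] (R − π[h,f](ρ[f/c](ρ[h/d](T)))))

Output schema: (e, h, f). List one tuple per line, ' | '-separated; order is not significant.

Row counts bottom-up:
  T → 6
  π[c](T) → 6
  ρ[e/c](π[c](T)) → 6
  R → 5
  T → 6
  ρ[h/d](T) → 6
  ρ[f/c](ρ[h/d](T)) → 6
  π[h,f](ρ[f/c](ρ[h/d](T))) → 6
  (R − π[h,f](ρ[f/c](ρ[h/d](T)))) → 5
  (ρ[e/c](π[c](T)) ⋈[e=h] (R − π[h,f](ρ[f/c](ρ[h/d](T))))) → 1

== RESULT ==
e | h | f
1 | 1 | 6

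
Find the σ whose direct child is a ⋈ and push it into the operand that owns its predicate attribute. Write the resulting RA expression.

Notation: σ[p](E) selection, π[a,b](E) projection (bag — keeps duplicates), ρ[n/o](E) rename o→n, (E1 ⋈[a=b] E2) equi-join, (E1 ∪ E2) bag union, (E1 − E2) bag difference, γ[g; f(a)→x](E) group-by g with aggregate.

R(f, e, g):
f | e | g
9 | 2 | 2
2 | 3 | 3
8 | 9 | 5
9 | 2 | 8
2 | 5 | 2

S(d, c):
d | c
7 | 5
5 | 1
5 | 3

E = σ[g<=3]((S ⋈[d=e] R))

σ filters on g, owned by the right side.
E' = (S ⋈[d=e] σ[g<=3](R))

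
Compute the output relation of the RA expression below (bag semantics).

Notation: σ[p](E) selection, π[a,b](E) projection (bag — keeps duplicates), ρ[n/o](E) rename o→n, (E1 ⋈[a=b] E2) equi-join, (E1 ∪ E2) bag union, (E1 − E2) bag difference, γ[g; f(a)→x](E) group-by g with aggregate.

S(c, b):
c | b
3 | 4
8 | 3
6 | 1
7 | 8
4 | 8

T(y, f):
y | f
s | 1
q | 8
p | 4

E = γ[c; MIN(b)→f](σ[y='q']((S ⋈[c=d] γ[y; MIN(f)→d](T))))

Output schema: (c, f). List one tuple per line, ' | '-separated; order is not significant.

Stepwise |·|:
  S → 5
  T → 3
  γ[y; MIN(f)→d](T) → 3
  (S ⋈[c=d] γ[y; MIN(f)→d](T)) → 2
  σ[y='q']((S ⋈[c=d] γ[y; MIN(f)→d](T))) → 1
  γ[c; MIN(b)→f](σ[y='q']((S ⋈[c=d] γ[y; MIN(f)→d](T)))) → 1

== RESULT ==
c | f
8 | 3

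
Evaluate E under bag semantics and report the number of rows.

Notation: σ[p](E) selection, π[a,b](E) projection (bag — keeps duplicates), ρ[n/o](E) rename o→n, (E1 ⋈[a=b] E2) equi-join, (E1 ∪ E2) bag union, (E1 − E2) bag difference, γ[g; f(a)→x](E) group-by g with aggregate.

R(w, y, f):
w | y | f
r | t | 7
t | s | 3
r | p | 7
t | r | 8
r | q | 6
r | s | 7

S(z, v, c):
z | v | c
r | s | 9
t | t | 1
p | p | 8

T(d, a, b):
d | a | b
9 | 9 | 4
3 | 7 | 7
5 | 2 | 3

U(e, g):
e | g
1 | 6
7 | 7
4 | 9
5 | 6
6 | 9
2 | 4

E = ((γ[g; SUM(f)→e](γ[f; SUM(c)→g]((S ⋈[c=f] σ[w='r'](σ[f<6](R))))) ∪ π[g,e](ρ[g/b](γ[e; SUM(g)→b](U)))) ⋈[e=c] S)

Per-node cardinality:
  S → 3
  R → 6
  σ[f<6](R) → 1
  σ[w='r'](σ[f<6](R)) → 0
  (S ⋈[c=f] σ[w='r'](σ[f<6](R))) → 0
  γ[f; SUM(c)→g]((S ⋈[c=f] σ[w='r'](σ[f<6](R)))) → 0
  γ[g; SUM(f)→e](γ[f; SUM(c)→g]((S ⋈[c=f] σ[w='r'](σ[f<6](R))))) → 0
  U → 6
  γ[e; SUM(g)→b](U) → 6
  ρ[g/b](γ[e; SUM(g)→b](U)) → 6
  π[g,e](ρ[g/b](γ[e; SUM(g)→b](U))) → 6
  (γ[g; SUM(f)→e](γ[f; SUM(c)→g]((S ⋈[c=f] σ[w='r'](σ[f<6](R))))) ∪ π[g,e](ρ[g/b](γ[e; SUM(g)→b](U)))) → 6
  S → 3
  ((γ[g; SUM(f)→e](γ[f; SUM(c)→g]((S ⋈[c=f] σ[w='r'](σ[f<6](R))))) ∪ π[g,e](ρ[g/b](γ[e; SUM(g)→b](U)))) ⋈[e=c] S) → 1

|E| = 1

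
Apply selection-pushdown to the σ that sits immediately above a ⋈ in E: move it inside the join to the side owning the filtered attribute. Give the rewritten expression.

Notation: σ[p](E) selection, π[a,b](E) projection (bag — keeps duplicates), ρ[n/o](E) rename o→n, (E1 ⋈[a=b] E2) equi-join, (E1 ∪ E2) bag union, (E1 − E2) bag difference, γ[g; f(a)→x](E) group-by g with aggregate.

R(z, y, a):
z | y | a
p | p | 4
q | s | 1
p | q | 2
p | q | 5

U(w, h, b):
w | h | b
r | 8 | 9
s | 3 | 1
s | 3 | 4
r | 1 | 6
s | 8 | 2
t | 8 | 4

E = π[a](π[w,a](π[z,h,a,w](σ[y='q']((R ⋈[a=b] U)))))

σ filters on y, owned by the left side.
E' = π[a](π[w,a](π[z,h,a,w]((σ[y='q'](R) ⋈[a=b] U))))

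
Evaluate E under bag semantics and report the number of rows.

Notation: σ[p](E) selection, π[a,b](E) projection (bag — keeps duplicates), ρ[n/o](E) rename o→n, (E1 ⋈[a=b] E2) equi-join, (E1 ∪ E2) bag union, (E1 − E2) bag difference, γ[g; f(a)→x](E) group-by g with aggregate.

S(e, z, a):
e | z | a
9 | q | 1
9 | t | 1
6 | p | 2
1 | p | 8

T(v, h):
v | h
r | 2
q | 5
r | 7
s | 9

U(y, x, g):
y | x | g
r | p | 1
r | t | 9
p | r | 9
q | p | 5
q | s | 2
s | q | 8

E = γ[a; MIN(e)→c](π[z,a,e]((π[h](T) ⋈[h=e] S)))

Row counts bottom-up:
  T → 4
  π[h](T) → 4
  S → 4
  (π[h](T) ⋈[h=e] S) → 2
  π[z,a,e]((π[h](T) ⋈[h=e] S)) → 2
  γ[a; MIN(e)→c](π[z,a,e]((π[h](T) ⋈[h=e] S))) → 1

|E| = 1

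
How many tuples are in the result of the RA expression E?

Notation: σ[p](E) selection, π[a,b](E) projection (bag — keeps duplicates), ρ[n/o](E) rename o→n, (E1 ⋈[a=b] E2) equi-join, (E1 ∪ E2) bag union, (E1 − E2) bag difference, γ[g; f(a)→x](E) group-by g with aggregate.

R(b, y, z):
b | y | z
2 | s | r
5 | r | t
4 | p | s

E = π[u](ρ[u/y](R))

Per-node cardinality:
  R → 3
  ρ[u/y](R) → 3
  π[u](ρ[u/y](R)) → 3

|E| = 3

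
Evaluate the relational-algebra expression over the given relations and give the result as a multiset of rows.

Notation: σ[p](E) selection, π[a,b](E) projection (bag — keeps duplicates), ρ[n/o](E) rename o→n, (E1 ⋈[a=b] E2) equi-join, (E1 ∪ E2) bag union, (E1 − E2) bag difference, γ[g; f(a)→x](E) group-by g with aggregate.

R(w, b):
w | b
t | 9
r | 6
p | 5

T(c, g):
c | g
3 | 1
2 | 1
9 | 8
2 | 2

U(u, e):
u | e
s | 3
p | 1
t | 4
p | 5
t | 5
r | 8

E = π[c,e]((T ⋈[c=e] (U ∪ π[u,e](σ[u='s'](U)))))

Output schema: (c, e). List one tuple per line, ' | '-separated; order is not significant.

Per-node cardinality:
  T → 4
  U → 6
  U → 6
  σ[u='s'](U) → 1
  π[u,e](σ[u='s'](U)) → 1
  (U ∪ π[u,e](σ[u='s'](U))) → 7
  (T ⋈[c=e] (U ∪ π[u,e](σ[u='s'](U)))) → 2
  π[c,e]((T ⋈[c=e] (U ∪ π[u,e](σ[u='s'](U))))) → 2

== RESULT ==
c | e
3 | 3
3 | 3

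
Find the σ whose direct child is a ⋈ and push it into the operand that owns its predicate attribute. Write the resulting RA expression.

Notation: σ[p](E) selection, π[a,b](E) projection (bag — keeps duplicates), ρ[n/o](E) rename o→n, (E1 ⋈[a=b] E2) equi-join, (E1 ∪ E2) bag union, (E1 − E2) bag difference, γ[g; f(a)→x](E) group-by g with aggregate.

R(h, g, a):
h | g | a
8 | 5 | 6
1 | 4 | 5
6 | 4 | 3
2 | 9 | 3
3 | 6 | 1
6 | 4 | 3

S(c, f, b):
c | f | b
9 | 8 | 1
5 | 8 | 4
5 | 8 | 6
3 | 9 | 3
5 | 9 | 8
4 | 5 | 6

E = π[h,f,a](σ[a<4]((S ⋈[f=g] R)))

σ filters on a, owned by the right side.
E' = π[h,f,a]((S ⋈[f=g] σ[a<4](R)))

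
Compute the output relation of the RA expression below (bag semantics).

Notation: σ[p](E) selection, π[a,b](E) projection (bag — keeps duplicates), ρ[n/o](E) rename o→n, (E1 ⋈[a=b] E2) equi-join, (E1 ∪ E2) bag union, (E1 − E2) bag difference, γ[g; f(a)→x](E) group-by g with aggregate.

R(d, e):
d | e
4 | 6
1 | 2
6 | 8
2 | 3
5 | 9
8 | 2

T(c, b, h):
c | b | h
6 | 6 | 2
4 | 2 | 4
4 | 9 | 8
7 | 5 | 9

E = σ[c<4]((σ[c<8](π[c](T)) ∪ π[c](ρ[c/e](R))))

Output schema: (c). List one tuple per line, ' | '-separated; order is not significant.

Row counts bottom-up:
  T → 4
  π[c](T) → 4
  σ[c<8](π[c](T)) → 4
  R → 6
  ρ[c/e](R) → 6
  π[c](ρ[c/e](R)) → 6
  (σ[c<8](π[c](T)) ∪ π[c](ρ[c/e](R))) → 10
  σ[c<4]((σ[c<8](π[c](T)) ∪ π[c](ρ[c/e](R)))) → 3

== RESULT ==
c
2
2
3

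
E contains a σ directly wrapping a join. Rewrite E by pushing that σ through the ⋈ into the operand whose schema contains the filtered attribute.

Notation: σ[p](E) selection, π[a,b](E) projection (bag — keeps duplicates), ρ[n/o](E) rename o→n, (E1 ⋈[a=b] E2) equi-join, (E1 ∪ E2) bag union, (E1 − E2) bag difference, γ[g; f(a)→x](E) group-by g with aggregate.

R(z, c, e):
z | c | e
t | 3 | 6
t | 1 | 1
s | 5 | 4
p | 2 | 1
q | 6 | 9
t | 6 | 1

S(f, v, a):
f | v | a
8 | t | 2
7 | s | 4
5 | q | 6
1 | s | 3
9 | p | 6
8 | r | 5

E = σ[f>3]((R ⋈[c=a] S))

σ filters on f, owned by the right side.
E' = (R ⋈[c=a] σ[f>3](S))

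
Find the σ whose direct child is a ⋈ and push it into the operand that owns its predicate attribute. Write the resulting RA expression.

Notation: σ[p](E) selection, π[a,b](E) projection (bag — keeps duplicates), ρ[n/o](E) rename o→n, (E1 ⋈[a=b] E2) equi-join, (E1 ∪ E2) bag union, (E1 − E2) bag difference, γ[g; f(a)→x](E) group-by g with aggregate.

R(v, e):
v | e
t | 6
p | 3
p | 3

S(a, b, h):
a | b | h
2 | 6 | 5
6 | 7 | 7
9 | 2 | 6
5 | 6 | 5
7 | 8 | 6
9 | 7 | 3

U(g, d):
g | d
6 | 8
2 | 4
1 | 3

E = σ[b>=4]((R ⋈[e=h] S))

σ filters on b, owned by the right side.
E' = (R ⋈[e=h] σ[b>=4](S))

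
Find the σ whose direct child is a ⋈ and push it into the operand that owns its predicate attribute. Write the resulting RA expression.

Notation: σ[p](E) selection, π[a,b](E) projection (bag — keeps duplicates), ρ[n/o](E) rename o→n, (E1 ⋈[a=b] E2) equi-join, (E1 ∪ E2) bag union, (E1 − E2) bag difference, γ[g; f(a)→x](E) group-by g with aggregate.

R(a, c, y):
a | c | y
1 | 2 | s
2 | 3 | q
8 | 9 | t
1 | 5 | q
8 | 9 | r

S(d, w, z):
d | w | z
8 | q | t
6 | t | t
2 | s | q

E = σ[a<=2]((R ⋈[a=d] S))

σ filters on a, owned by the left side.
E' = (σ[a<=2](R) ⋈[a=d] S)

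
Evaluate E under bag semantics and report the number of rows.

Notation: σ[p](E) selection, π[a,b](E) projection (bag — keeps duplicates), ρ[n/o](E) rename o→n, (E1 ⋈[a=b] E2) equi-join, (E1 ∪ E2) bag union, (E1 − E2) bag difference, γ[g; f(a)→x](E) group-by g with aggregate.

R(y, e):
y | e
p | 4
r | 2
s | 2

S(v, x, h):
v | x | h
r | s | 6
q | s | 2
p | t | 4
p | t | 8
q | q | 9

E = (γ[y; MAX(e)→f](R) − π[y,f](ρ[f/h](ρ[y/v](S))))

Subexpression sizes:
  R → 3
  γ[y; MAX(e)→f](R) → 3
  S → 5
  ρ[y/v](S) → 5
  ρ[f/h](ρ[y/v](S)) → 5
  π[y,f](ρ[f/h](ρ[y/v](S))) → 5
  (γ[y; MAX(e)→f](R) − π[y,f](ρ[f/h](ρ[y/v](S)))) → 2

|E| = 2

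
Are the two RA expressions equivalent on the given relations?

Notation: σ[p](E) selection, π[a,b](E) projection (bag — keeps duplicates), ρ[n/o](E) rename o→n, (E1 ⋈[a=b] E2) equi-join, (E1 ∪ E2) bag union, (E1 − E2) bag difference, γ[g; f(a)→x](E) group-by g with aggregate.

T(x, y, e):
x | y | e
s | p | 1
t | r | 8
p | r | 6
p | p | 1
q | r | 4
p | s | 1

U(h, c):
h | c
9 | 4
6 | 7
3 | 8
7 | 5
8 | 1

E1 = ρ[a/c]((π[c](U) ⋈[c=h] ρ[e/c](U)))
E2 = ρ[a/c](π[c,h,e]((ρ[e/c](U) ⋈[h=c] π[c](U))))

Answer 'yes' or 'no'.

E1 subexpression sizes:
  U → 5
  π[c](U) → 5
  U → 5
  ρ[e/c](U) → 5
  (π[c](U) ⋈[c=h] ρ[e/c](U)) → 2
  ρ[a/c]((π[c](U) ⋈[c=h] ρ[e/c](U))) → 2
E2 subexpression sizes:
  U → 5
  ρ[e/c](U) → 5
  U → 5
  π[c](U) → 5
  (ρ[e/c](U) ⋈[h=c] π[c](U)) → 2
  π[c,h,e]((ρ[e/c](U) ⋈[h=c] π[c](U))) → 2
  ρ[a/c](π[c,h,e]((ρ[e/c](U) ⋈[h=c] π[c](U)))) → 2

E1 and E2 produce the same multiset:
a | h | e
7 | 7 | 5
8 | 8 | 1

yes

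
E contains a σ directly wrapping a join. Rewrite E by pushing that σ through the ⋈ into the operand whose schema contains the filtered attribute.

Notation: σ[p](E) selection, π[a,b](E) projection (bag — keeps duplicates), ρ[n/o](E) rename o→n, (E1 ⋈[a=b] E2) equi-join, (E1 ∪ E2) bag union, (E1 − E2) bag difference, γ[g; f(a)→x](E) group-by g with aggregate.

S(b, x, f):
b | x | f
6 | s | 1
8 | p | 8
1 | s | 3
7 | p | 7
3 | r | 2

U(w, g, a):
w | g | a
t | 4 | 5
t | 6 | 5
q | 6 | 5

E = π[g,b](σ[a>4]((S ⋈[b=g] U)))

σ filters on a, owned by the right side.
E' = π[g,b]((S ⋈[b=g] σ[a>4](U)))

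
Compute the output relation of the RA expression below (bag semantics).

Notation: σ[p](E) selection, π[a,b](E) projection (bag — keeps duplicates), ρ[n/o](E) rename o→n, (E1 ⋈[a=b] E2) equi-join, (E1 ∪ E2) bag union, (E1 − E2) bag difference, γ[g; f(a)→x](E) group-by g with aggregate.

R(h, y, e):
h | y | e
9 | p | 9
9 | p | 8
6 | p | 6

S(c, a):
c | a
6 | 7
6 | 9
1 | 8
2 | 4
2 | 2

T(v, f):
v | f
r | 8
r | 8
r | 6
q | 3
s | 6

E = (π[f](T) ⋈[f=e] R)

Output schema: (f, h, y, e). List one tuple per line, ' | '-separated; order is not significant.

Row counts bottom-up:
  T → 5
  π[f](T) → 5
  R → 3
  (π[f](T) ⋈[f=e] R) → 4

== RESULT ==
f | h | y | e
6 | 6 | p | 6
6 | 6 | p | 6
8 | 9 | p | 8
8 | 9 | p | 8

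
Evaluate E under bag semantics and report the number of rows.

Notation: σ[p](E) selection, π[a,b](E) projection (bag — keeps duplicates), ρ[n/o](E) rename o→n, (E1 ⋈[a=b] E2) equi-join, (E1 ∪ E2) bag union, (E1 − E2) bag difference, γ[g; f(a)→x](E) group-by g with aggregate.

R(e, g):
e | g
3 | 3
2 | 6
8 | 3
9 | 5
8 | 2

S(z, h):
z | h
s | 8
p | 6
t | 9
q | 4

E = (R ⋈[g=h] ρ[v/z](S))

Per-node cardinality:
  R → 5
  S → 4
  ρ[v/z](S) → 4
  (R ⋈[g=h] ρ[v/z](S)) → 1

|E| = 1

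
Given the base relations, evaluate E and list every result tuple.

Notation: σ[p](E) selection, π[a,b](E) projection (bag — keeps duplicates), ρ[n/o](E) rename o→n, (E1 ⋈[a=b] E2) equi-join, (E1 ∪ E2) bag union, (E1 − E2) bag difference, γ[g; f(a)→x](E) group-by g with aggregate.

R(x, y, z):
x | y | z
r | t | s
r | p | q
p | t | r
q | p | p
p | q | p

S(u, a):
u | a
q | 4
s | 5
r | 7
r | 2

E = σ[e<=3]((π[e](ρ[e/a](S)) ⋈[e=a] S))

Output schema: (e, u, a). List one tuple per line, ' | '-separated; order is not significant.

Row counts bottom-up:
  S → 4
  ρ[e/a](S) → 4
  π[e](ρ[e/a](S)) → 4
  S → 4
  (π[e](ρ[e/a](S)) ⋈[e=a] S) → 4
  σ[e<=3]((π[e](ρ[e/a](S)) ⋈[e=a] S)) → 1

== RESULT ==
e | u | a
2 | r | 2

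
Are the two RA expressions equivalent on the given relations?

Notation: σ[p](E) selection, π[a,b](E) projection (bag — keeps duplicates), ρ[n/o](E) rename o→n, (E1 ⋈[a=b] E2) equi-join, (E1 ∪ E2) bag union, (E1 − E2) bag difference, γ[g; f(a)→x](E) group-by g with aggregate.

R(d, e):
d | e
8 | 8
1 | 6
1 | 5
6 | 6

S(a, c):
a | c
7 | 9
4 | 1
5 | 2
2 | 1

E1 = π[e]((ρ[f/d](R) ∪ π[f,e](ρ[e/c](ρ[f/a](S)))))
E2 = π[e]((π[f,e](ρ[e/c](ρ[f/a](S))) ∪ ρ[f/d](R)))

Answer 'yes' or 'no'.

E1 subexpression sizes:
  R → 4
  ρ[f/d](R) → 4
  S → 4
  ρ[f/a](S) → 4
  ρ[e/c](ρ[f/a](S)) → 4
  π[f,e](ρ[e/c](ρ[f/a](S))) → 4
  (ρ[f/d](R) ∪ π[f,e](ρ[e/c](ρ[f/a](S)))) → 8
  π[e]((ρ[f/d](R) ∪ π[f,e](ρ[e/c](ρ[f/a](S))))) → 8
E2 subexpression sizes:
  S → 4
  ρ[f/a](S) → 4
  ρ[e/c](ρ[f/a](S)) → 4
  π[f,e](ρ[e/c](ρ[f/a](S))) → 4
  R → 4
  ρ[f/d](R) → 4
  (π[f,e](ρ[e/c](ρ[f/a](S))) ∪ ρ[f/d](R)) → 8
  π[e]((π[f,e](ρ[e/c](ρ[f/a](S))) ∪ ρ[f/d](R))) → 8

E1 and E2 produce the same multiset:
e
1
1
2
5
6
6
8
9

yes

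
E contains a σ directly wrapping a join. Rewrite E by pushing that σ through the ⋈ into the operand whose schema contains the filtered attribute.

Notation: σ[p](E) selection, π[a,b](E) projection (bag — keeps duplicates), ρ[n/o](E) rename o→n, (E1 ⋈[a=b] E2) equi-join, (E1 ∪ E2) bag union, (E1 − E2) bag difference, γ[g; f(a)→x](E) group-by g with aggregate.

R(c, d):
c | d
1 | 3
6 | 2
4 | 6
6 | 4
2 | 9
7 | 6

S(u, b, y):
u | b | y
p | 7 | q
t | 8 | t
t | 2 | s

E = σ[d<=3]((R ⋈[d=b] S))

σ filters on d, owned by the left side.
E' = (σ[d<=3](R) ⋈[d=b] S)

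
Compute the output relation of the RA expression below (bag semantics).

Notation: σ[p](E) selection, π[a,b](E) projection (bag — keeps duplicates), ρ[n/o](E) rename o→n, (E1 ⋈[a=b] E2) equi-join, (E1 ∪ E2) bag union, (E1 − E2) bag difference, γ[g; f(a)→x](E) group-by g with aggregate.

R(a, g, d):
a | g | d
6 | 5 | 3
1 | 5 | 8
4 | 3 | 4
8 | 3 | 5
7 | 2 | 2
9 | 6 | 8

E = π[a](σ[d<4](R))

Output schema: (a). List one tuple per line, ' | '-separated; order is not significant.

Subexpression sizes:
  R → 6
  σ[d<4](R) → 2
  π[a](σ[d<4](R)) → 2

== RESULT ==
a
6
7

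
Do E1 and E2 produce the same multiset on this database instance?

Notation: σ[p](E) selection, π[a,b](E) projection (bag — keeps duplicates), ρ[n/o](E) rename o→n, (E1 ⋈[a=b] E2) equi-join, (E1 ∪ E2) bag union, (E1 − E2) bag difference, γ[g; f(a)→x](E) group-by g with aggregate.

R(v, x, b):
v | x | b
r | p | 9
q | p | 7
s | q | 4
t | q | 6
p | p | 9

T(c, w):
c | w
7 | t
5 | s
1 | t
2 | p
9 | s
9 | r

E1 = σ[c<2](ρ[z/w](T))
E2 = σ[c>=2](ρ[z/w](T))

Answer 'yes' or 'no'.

E1 stepwise |·|:
  T → 6
  ρ[z/w](T) → 6
  σ[c<2](ρ[z/w](T)) → 1
E2 stepwise |·|:
  T → 6
  ρ[z/w](T) → 6
  σ[c>=2](ρ[z/w](T)) → 5

E1 result:
c | z
1 | t
E2 result:
c | z
2 | p
5 | s
7 | t
9 | r
9 | s
Witness: (9, 's') appears 0× in E1 but 1× in E2.

no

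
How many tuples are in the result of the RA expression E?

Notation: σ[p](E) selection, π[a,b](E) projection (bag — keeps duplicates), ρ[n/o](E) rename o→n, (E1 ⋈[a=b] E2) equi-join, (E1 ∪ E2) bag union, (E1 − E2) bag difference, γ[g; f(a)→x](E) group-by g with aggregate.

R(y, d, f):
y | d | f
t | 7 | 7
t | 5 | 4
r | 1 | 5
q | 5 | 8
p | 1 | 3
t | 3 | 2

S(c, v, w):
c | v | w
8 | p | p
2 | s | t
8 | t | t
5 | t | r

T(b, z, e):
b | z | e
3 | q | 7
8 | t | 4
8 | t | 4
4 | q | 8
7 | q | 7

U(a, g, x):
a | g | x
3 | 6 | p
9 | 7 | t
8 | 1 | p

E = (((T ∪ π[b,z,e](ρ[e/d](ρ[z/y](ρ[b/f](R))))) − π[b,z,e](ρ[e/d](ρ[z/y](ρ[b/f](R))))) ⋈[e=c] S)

Per-node cardinality:
  T → 5
  R → 6
  ρ[b/f](R) → 6
  ρ[z/y](ρ[b/f](R)) → 6
  ρ[e/d](ρ[z/y](ρ[b/f](R))) → 6
  π[b,z,e](ρ[e/d](ρ[z/y](ρ[b/f](R)))) → 6
  (T ∪ π[b,z,e](ρ[e/d](ρ[z/y](ρ[b/f](R))))) → 11
  R → 6
  ρ[b/f](R) → 6
  ρ[z/y](ρ[b/f](R)) → 6
  ρ[e/d](ρ[z/y](ρ[b/f](R))) → 6
  π[b,z,e](ρ[e/d](ρ[z/y](ρ[b/f](R)))) → 6
  ((T ∪ π[b,z,e](ρ[e/d](ρ[z/y](ρ[b/f](R))))) − π[b,z,e](ρ[e/d](ρ[z/y](ρ[b/f](R))))) → 5
  S → 4
  (((T ∪ π[b,z,e](ρ[e/d](ρ[z/y](ρ[b/f](R))))) − π[b,z,e](ρ[e/d](ρ[z/y](ρ[b/f](R))))) ⋈[e=c] S) → 2

|E| = 2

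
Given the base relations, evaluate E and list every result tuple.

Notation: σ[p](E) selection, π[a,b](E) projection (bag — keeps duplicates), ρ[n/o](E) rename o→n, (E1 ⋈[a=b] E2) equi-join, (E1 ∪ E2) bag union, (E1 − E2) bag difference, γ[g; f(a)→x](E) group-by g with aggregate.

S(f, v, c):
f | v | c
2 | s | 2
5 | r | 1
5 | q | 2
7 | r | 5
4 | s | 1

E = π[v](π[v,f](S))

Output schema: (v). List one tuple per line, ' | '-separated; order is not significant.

Row counts bottom-up:
  S → 5
  π[v,f](S) → 5
  π[v](π[v,f](S)) → 5

== RESULT ==
v
q
r
r
s
s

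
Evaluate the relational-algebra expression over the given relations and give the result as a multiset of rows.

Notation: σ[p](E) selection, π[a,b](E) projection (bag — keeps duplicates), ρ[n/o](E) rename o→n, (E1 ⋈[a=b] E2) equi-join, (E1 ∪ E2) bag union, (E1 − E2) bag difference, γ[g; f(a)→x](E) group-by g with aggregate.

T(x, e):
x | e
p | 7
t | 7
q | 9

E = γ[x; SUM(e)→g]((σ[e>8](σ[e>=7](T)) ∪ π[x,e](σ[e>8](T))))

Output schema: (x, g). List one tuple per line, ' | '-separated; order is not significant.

Per-node cardinality:
  T → 3
  σ[e>=7](T) → 3
  σ[e>8](σ[e>=7](T)) → 1
  T → 3
  σ[e>8](T) → 1
  π[x,e](σ[e>8](T)) → 1
  (σ[e>8](σ[e>=7](T)) ∪ π[x,e](σ[e>8](T))) → 2
  γ[x; SUM(e)→g]((σ[e>8](σ[e>=7](T)) ∪ π[x,e](σ[e>8](T)))) → 1

== RESULT ==
x | g
q | 18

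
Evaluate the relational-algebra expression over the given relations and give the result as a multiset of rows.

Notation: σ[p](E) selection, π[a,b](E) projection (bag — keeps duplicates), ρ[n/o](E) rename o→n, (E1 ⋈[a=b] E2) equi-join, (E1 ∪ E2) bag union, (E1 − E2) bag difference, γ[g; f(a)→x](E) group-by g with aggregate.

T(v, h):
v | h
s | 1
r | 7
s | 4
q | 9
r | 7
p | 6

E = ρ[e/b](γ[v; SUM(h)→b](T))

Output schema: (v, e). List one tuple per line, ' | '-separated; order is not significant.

Subexpression sizes:
  T → 6
  γ[v; SUM(h)→b](T) → 4
  ρ[e/b](γ[v; SUM(h)→b](T)) → 4

== RESULT ==
v | e
p | 6
q | 9
r | 14
s | 5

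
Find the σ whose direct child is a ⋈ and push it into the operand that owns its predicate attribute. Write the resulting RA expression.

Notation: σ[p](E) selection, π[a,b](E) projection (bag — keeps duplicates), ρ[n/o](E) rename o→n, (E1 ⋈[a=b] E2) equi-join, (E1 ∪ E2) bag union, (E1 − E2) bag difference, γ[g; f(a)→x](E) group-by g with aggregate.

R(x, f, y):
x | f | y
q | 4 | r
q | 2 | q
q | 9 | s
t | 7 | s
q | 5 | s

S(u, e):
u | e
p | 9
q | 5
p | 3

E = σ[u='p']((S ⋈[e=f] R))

σ filters on u, owned by the left side.
E' = (σ[u='p'](S) ⋈[e=f] R)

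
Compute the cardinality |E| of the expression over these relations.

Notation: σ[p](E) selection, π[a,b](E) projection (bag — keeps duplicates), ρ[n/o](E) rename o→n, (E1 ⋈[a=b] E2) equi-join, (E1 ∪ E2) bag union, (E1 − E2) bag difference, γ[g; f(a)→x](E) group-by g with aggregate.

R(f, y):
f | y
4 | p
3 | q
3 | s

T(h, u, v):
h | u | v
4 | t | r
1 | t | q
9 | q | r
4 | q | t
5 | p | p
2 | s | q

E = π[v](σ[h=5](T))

Row counts bottom-up:
  T → 6
  σ[h=5](T) → 1
  π[v](σ[h=5](T)) → 1

|E| = 1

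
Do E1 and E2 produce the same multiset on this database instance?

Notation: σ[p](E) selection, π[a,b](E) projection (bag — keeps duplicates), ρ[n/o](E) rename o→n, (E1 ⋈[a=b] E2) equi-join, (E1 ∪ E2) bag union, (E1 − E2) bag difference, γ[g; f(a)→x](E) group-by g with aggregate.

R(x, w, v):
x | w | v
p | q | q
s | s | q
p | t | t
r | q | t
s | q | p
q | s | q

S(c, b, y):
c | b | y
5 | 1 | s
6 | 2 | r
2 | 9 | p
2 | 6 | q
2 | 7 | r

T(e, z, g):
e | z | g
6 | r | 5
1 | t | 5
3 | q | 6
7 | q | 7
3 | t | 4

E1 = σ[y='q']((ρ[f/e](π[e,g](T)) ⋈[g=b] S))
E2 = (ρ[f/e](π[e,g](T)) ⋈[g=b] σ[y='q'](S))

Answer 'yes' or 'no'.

E1 row counts bottom-up:
  T → 5
  π[e,g](T) → 5
  ρ[f/e](π[e,g](T)) → 5
  S → 5
  (ρ[f/e](π[e,g](T)) ⋈[g=b] S) → 2
  σ[y='q']((ρ[f/e](π[e,g](T)) ⋈[g=b] S)) → 1
E2 row counts bottom-up:
  T → 5
  π[e,g](T) → 5
  ρ[f/e](π[e,g](T)) → 5
  S → 5
  σ[y='q'](S) → 1
  (ρ[f/e](π[e,g](T)) ⋈[g=b] σ[y='q'](S)) → 1

E1 and E2 produce the same multiset:
f | g | c | b | y
3 | 6 | 2 | 6 | q

yes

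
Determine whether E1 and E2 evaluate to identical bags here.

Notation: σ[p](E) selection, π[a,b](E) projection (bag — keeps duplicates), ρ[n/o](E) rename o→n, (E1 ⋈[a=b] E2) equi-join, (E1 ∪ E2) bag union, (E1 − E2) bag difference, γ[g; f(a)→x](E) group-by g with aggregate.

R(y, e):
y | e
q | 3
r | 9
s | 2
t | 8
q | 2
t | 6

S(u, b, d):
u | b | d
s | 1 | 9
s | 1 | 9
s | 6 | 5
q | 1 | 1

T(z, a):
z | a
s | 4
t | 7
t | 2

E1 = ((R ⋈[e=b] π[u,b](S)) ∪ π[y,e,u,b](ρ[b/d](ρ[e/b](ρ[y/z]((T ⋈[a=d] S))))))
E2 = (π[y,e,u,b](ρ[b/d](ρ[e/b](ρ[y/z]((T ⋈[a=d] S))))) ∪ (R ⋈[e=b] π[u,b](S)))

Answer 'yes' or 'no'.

E1 per-node cardinality:
  R → 6
  S → 4
  π[u,b](S) → 4
  (R ⋈[e=b] π[u,b](S)) → 1
  T → 3
  S → 4
  (T ⋈[a=d] S) → 0
  ρ[y/z]((T ⋈[a=d] S)) → 0
  ρ[e/b](ρ[y/z]((T ⋈[a=d] S))) → 0
  ρ[b/d](ρ[e/b](ρ[y/z]((T ⋈[a=d] S)))) → 0
  π[y,e,u,b](ρ[b/d](ρ[e/b](ρ[y/z]((T ⋈[a=d] S))))) → 0
  ((R ⋈[e=b] π[u,b](S)) ∪ π[y,e,u,b](ρ[b/d](ρ[e/b](ρ[y/z]((T ⋈[a=d] S)))))) → 1
E2 per-node cardinality:
  T → 3
  S → 4
  (T ⋈[a=d] S) → 0
  ρ[y/z]((T ⋈[a=d] S)) → 0
  ρ[e/b](ρ[y/z]((T ⋈[a=d] S))) → 0
  ρ[b/d](ρ[e/b](ρ[y/z]((T ⋈[a=d] S)))) → 0
  π[y,e,u,b](ρ[b/d](ρ[e/b](ρ[y/z]((T ⋈[a=d] S))))) → 0
  R → 6
  S → 4
  π[u,b](S) → 4
  (R ⋈[e=b] π[u,b](S)) → 1
  (π[y,e,u,b](ρ[b/d](ρ[e/b](ρ[y/z]((T ⋈[a=d] S))))) ∪ (R ⋈[e=b] π[u,b](S))) → 1

E1 and E2 produce the same multiset:
y | e | u | b
t | 6 | s | 6

yes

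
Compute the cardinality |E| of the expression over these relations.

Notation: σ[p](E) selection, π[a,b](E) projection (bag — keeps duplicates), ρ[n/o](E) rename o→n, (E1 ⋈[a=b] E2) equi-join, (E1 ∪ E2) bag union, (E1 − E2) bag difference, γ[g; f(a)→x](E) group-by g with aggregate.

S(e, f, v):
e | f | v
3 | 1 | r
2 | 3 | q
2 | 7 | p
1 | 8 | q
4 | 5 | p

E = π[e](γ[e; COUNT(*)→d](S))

Row counts bottom-up:
  S → 5
  γ[e; COUNT(*)→d](S) → 4
  π[e](γ[e; COUNT(*)→d](S)) → 4

|E| = 4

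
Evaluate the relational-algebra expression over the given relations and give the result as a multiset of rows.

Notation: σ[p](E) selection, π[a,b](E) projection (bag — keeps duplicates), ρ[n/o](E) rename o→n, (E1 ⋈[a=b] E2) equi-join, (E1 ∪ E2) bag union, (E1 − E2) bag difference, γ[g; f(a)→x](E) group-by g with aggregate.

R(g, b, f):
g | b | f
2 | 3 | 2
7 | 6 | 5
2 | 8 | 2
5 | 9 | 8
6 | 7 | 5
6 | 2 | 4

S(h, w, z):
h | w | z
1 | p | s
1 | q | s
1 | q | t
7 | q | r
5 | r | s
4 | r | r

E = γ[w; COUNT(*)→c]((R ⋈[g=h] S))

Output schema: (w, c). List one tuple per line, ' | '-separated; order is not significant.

Row counts bottom-up:
  R → 6
  S → 6
  (R ⋈[g=h] S) → 2
  γ[w; COUNT(*)→c]((R ⋈[g=h] S)) → 2

== RESULT ==
w | c
q | 1
r | 1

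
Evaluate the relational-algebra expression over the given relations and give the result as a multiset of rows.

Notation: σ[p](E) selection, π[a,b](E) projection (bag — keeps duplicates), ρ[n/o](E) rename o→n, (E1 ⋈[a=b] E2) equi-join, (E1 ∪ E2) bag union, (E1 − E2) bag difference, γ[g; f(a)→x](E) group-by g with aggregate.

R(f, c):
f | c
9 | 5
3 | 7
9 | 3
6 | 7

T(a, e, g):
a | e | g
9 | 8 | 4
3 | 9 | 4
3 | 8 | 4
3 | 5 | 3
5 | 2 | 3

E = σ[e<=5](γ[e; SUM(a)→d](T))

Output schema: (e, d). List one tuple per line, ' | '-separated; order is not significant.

Subexpression sizes:
  T → 5
  γ[e; SUM(a)→d](T) → 4
  σ[e<=5](γ[e; SUM(a)→d](T)) → 2

== RESULT ==
e | d
2 | 5
5 | 3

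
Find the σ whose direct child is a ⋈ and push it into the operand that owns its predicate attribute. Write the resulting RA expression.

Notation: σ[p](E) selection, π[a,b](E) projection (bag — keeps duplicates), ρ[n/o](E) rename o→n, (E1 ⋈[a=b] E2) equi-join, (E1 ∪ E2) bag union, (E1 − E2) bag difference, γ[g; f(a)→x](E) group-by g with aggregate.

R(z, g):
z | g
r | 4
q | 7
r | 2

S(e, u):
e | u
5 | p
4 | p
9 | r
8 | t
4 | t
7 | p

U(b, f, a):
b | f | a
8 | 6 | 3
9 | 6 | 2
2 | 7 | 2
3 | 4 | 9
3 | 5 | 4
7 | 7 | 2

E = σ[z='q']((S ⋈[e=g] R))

σ filters on z, owned by the right side.
E' = (S ⋈[e=g] σ[z='q'](R))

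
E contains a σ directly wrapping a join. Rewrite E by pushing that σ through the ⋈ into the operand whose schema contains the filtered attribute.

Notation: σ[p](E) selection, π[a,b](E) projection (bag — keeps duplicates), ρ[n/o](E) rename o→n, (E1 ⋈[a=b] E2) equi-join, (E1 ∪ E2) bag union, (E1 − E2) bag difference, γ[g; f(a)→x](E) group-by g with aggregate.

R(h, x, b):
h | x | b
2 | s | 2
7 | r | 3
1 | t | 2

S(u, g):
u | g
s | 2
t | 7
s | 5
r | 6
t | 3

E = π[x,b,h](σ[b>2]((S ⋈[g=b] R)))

σ filters on b, owned by the right side.
E' = π[x,b,h]((S ⋈[g=b] σ[b>2](R)))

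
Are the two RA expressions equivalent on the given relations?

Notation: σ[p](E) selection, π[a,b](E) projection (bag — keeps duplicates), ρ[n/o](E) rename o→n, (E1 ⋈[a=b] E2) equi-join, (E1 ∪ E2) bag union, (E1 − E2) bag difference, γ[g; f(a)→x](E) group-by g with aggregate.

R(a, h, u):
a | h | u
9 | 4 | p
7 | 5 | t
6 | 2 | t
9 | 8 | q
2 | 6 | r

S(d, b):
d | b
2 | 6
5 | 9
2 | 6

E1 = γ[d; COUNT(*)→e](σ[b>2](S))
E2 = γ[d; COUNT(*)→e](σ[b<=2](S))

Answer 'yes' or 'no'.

E1 stepwise |·|:
  S → 3
  σ[b>2](S) → 3
  γ[d; COUNT(*)→e](σ[b>2](S)) → 2
E2 stepwise |·|:
  S → 3
  σ[b<=2](S) → 0
  γ[d; COUNT(*)→e](σ[b<=2](S)) → 0

E1 result:
d | e
2 | 2
5 | 1
E2 result:
d | e
(0 rows)
Witness: (5, 1) appears 1× in E1 but 0× in E2.

no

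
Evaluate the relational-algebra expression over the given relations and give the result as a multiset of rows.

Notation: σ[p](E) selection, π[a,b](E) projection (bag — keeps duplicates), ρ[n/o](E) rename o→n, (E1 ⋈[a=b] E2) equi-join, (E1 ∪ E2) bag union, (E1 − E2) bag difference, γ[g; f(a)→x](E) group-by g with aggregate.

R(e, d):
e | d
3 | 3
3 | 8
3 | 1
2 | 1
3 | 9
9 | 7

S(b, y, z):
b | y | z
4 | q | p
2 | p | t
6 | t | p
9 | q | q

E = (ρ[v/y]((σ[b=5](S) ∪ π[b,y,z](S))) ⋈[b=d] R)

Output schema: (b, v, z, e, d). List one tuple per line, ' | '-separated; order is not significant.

Stepwise |·|:
  S → 4
  σ[b=5](S) → 0
  S → 4
  π[b,y,z](S) → 4
  (σ[b=5](S) ∪ π[b,y,z](S)) → 4
  ρ[v/y]((σ[b=5](S) ∪ π[b,y,z](S))) → 4
  R → 6
  (ρ[v/y]((σ[b=5](S) ∪ π[b,y,z](S))) ⋈[b=d] R) → 1

== RESULT ==
b | v | z | e | d
9 | q | q | 3 | 9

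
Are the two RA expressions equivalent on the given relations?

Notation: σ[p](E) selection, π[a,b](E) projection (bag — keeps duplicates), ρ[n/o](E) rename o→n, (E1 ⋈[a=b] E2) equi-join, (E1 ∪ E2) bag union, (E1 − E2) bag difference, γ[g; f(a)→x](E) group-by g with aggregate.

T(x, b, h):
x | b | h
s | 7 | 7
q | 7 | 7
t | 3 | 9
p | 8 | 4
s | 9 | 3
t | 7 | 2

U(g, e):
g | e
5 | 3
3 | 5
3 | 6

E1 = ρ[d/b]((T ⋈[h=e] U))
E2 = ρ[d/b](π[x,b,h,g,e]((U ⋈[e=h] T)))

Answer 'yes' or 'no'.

E1 row counts bottom-up:
  T → 6
  U → 3
  (T ⋈[h=e] U) → 1
  ρ[d/b]((T ⋈[h=e] U)) → 1
E2 row counts bottom-up:
  U → 3
  T → 6
  (U ⋈[e=h] T) → 1
  π[x,b,h,g,e]((U ⋈[e=h] T)) → 1
  ρ[d/b](π[x,b,h,g,e]((U ⋈[e=h] T))) → 1

E1 and E2 produce the same multiset:
x | d | h | g | e
s | 9 | 3 | 5 | 3

yes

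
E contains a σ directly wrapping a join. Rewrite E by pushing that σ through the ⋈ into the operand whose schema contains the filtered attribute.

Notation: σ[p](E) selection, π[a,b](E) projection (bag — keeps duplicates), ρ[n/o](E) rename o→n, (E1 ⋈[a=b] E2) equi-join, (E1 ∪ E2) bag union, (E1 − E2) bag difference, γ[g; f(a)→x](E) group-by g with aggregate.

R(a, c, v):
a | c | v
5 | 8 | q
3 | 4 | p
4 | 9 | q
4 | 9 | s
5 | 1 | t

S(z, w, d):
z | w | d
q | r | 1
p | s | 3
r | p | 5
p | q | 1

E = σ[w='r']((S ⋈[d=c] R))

σ filters on w, owned by the left side.
E' = (σ[w='r'](S) ⋈[d=c] R)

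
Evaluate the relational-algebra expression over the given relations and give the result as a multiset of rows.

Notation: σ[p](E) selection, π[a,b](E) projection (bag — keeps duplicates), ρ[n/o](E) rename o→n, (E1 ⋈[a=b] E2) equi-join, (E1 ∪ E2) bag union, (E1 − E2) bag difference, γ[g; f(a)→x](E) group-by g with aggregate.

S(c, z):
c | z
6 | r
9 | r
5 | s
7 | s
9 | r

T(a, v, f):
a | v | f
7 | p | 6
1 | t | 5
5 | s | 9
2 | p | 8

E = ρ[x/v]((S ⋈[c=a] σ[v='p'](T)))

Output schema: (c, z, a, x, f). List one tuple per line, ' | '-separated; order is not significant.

Stepwise |·|:
  S → 5
  T → 4
  σ[v='p'](T) → 2
  (S ⋈[c=a] σ[v='p'](T)) → 1
  ρ[x/v]((S ⋈[c=a] σ[v='p'](T))) → 1

== RESULT ==
c | z | a | x | f
7 | s | 7 | p | 6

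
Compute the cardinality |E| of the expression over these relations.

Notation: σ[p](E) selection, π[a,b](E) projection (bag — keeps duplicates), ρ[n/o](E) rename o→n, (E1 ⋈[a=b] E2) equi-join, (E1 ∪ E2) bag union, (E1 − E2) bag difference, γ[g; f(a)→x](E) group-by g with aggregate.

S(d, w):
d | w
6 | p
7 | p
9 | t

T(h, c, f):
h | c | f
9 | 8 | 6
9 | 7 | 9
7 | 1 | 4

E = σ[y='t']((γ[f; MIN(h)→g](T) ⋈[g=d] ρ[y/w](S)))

Row counts bottom-up:
  T → 3
  γ[f; MIN(h)→g](T) → 3
  S → 3
  ρ[y/w](S) → 3
  (γ[f; MIN(h)→g](T) ⋈[g=d] ρ[y/w](S)) → 3
  σ[y='t']((γ[f; MIN(h)→g](T) ⋈[g=d] ρ[y/w](S))) → 2

|E| = 2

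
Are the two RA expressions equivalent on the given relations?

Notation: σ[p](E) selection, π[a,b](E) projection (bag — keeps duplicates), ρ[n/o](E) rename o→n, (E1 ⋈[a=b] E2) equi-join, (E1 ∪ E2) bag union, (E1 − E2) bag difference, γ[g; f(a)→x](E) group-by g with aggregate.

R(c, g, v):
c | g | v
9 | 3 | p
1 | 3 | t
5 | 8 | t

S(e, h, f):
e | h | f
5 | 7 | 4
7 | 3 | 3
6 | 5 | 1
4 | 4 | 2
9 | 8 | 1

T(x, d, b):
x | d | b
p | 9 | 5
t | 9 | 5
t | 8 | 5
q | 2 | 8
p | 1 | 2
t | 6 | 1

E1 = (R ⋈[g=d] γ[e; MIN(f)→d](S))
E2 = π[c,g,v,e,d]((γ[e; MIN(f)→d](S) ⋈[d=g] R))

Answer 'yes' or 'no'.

E1 stepwise |·|:
  R → 3
  S → 5
  γ[e; MIN(f)→d](S) → 5
  (R ⋈[g=d] γ[e; MIN(f)→d](S)) → 2
E2 stepwise |·|:
  S → 5
  γ[e; MIN(f)→d](S) → 5
  R → 3
  (γ[e; MIN(f)→d](S) ⋈[d=g] R) → 2
  π[c,g,v,e,d]((γ[e; MIN(f)→d](S) ⋈[d=g] R)) → 2

E1 and E2 produce the same multiset:
c | g | v | e | d
1 | 3 | t | 7 | 3
9 | 3 | p | 7 | 3

yes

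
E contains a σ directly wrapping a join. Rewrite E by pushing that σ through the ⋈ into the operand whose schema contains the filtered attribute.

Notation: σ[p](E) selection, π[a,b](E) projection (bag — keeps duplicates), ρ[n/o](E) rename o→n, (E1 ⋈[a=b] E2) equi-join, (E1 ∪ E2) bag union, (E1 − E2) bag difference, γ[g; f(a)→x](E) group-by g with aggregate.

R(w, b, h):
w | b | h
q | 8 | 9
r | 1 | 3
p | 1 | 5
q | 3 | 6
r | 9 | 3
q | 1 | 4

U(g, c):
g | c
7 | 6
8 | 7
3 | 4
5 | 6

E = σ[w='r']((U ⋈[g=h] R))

σ filters on w, owned by the right side.
E' = (U ⋈[g=h] σ[w='r'](R))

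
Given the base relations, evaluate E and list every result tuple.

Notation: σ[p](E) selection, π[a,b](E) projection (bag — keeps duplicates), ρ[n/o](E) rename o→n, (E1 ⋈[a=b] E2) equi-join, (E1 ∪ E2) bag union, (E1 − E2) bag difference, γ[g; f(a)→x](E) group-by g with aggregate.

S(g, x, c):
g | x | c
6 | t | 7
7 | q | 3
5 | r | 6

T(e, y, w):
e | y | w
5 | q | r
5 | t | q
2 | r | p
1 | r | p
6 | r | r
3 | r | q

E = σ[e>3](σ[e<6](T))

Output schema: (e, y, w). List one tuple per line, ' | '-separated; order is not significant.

Stepwise |·|:
  T → 6
  σ[e<6](T) → 5
  σ[e>3](σ[e<6](T)) → 2

== RESULT ==
e | y | w
5 | q | r
5 | t | q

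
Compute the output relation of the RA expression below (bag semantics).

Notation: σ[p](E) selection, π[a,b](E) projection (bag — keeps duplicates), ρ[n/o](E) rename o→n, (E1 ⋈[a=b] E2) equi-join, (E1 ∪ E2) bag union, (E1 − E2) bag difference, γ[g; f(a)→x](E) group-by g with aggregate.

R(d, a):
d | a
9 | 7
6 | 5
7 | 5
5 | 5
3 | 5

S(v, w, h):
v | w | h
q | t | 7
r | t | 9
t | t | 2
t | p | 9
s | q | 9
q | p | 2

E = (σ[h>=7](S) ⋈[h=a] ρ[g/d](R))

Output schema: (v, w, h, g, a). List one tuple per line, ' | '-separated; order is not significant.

Row counts bottom-up:
  S → 6
  σ[h>=7](S) → 4
  R → 5
  ρ[g/d](R) → 5
  (σ[h>=7](S) ⋈[h=a] ρ[g/d](R)) → 1

== RESULT ==
v | w | h | g | a
q | t | 7 | 9 | 7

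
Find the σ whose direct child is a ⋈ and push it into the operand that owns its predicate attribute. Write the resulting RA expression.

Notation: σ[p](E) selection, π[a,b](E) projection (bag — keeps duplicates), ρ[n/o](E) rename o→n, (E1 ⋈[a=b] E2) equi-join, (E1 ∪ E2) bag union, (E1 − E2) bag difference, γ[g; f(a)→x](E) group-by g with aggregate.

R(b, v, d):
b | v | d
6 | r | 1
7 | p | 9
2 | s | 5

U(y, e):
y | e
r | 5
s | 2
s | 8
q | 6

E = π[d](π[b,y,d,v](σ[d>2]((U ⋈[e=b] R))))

σ filters on d, owned by the right side.
E' = π[d](π[b,y,d,v]((U ⋈[e=b] σ[d>2](R))))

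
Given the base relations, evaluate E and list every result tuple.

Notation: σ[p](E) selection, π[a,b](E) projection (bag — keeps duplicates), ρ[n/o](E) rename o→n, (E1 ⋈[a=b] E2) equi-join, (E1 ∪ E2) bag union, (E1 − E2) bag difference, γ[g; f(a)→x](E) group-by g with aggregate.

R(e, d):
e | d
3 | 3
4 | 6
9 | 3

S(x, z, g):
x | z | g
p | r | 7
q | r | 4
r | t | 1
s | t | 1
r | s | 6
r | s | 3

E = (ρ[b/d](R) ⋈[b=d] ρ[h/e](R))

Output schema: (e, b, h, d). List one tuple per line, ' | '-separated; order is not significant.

Stepwise |·|:
  R → 3
  ρ[b/d](R) → 3
  R → 3
  ρ[h/e](R) → 3
  (ρ[b/d](R) ⋈[b=d] ρ[h/e](R)) → 5

== RESULT ==
e | b | h | d
3 | 3 | 3 | 3
3 | 3 | 9 | 3
4 | 6 | 4 | 6
9 | 3 | 3 | 3
9 | 3 | 9 | 3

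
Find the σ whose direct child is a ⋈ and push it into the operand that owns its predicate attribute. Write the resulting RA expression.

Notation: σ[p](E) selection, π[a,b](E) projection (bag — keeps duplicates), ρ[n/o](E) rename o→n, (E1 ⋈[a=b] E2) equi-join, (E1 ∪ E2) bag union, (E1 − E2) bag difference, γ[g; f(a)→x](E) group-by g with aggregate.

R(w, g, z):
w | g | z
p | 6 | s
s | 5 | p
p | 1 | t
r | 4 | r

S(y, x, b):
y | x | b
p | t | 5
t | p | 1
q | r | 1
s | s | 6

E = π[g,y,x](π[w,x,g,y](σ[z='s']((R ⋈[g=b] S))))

σ filters on z, owned by the left side.
E' = π[g,y,x](π[w,x,g,y]((σ[z='s'](R) ⋈[g=b] S)))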